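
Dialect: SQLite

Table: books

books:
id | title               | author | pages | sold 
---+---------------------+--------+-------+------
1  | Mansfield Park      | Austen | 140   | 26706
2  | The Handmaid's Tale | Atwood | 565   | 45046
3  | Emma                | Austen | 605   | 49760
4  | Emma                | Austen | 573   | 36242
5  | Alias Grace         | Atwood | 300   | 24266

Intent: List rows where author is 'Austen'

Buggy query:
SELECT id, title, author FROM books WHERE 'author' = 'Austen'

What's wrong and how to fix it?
Bug: 'author' in single quotes is a string literal, not the column; the comparison is literal-vs-literal and never true

Fix: Remove the quotes around the column name (or use double quotes for an identifier)

Corrected query:
SELECT id, title, author FROM books WHERE author = 'Austen'

Result:
id | title          | author
---+----------------+-------
1  | Mansfield Park | Austen
3  | Emma           | Austen
4  | Emma           | Austen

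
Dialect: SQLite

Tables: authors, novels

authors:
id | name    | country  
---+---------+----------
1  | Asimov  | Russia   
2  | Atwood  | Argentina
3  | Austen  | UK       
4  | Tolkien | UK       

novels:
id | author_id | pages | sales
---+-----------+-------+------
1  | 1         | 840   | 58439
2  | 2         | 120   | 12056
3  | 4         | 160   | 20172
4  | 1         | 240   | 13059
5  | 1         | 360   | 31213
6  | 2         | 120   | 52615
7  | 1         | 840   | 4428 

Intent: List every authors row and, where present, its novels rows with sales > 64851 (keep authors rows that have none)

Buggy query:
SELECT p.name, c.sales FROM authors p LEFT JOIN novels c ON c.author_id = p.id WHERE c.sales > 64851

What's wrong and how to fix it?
Bug: A WHERE condition on the right-hand table after LEFT JOIN drops unmatched parents

Fix: Put 'c.sales > 64851' in the JOIN's ON clause instead of WHERE

Corrected query:
SELECT p.name, c.sales FROM authors p LEFT JOIN novels c ON c.author_id = p.id AND c.sales > 64851

Result:
name    | sales
--------+------
Asimov  | NULL 
Atwood  | NULL 
Austen  | NULL 
Tolkien | NULL 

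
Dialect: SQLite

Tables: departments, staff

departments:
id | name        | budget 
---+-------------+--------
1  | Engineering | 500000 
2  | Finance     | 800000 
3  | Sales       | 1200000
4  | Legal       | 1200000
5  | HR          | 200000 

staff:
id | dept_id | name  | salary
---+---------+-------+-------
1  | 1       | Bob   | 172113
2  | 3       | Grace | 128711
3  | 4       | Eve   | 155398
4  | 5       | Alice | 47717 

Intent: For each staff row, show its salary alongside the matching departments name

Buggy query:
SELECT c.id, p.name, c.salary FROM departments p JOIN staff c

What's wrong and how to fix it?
Bug: JOIN with no ON clause produces a cartesian product; every staff row pairs with every departments row

Fix: Specify the join condition linking the foreign key to the parent id

Corrected query:
SELECT c.id, p.name, c.salary FROM departments p JOIN staff c ON c.dept_id = p.id

Result:
id | name        | salary
---+-------------+-------
1  | Engineering | 172113
2  | Sales       | 128711
3  | Legal       | 155398
4  | HR          | 47717 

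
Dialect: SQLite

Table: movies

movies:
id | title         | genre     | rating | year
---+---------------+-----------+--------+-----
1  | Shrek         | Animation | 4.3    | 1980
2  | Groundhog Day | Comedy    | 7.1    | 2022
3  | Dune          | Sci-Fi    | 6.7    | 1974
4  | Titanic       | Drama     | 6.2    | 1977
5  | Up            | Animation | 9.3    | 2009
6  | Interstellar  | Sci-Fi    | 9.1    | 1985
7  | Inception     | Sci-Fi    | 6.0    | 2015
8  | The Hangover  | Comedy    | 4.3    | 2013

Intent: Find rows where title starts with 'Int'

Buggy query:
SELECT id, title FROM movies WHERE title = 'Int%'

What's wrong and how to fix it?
Bug: '=' compares the literal string including the % character; pattern matching needs LIKE

Fix: Replace '=' with LIKE so 'Int%' is treated as a pattern

Corrected query:
SELECT id, title FROM movies WHERE title LIKE 'Int%'

Result:
id | title       
---+-------------
6  | Interstellar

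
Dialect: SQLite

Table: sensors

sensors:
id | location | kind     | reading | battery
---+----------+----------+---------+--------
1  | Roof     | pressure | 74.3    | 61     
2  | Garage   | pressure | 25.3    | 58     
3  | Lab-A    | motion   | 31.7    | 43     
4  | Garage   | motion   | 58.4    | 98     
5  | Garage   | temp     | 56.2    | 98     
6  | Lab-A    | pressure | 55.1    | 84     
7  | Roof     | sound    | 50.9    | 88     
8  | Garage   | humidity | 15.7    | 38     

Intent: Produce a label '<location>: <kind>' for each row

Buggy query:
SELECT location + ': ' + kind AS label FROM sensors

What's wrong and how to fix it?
Bug: '+' is numeric addition; on text columns SQLite converts them to 0 instead of concatenating

Fix: Replace + with || to concatenate text

Corrected query:
SELECT location || ': ' || kind AS label FROM sensors

Result:
label           
----------------
Roof: pressure  
Garage: pressure
Lab-A: motion   
Garage: motion  
Garage: temp    
Lab-A: pressure 
Roof: sound     
Garage: humidity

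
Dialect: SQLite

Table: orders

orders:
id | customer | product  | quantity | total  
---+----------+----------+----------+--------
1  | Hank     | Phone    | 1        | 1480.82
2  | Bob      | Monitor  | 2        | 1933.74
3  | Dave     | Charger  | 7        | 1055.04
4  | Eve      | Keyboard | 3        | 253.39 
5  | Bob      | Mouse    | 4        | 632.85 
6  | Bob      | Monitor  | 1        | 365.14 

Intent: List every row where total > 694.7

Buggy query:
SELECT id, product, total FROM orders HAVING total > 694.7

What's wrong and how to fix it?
Bug: HAVING filters the output of aggregation, but this query has no GROUP BY and no aggregate functions, so SQLite rejects it (HAVING clause on a non-aggregate query); the condition here is per row

Fix: Use WHERE for row-level filtering

Corrected query:
SELECT id, product, total FROM orders WHERE total > 694.7

Result:
id | product | total  
---+---------+--------
1  | Phone   | 1480.82
2  | Monitor | 1933.74
3  | Charger | 1055.04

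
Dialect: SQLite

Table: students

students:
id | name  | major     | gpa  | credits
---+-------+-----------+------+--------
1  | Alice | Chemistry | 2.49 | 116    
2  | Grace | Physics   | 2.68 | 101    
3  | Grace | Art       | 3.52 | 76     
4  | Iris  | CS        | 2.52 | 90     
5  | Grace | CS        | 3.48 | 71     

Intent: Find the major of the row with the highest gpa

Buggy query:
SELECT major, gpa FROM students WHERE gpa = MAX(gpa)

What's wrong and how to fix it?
Bug: WHERE is evaluated per row; an aggregate over the whole table isn't defined there

Fix: Use a subquery: WHERE gpa = (SELECT MAX(gpa) FROM students)

Corrected query:
SELECT major, gpa FROM students WHERE gpa = (SELECT MAX(gpa) FROM students)

Result:
major | gpa 
------+-----
Art   | 3.52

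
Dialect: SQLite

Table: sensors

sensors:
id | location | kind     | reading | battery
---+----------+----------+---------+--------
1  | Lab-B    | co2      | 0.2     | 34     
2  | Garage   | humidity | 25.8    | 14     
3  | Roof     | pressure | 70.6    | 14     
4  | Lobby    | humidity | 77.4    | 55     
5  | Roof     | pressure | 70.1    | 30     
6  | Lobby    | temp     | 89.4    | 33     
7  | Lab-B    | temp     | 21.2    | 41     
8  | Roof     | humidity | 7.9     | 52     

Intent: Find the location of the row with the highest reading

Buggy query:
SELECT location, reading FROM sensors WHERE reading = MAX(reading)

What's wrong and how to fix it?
Bug: MAX(reading) is an aggregate and cannot be used directly in WHERE

Fix: Use a subquery: WHERE reading = (SELECT MAX(reading) FROM sensors)

Corrected query:
SELECT location, reading FROM sensors WHERE reading = (SELECT MAX(reading) FROM sensors)

Result:
location | reading
---------+--------
Lobby    | 89.4   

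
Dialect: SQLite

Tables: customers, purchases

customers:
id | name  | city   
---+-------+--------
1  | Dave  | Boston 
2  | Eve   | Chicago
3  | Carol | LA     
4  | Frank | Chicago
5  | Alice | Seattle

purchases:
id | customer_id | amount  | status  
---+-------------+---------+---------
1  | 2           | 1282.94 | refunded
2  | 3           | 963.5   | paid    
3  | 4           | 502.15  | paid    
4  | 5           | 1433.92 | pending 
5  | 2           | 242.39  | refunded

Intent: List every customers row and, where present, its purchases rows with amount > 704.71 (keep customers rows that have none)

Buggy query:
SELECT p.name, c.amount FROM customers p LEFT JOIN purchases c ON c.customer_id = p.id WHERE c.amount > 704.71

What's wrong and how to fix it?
Bug: A WHERE condition on the right-hand table after LEFT JOIN drops unmatched parents

Fix: Move the right-table condition into the ON clause so unmatched parents are kept

Corrected query:
SELECT p.name, c.amount FROM customers p LEFT JOIN purchases c ON c.customer_id = p.id AND c.amount > 704.71

Result:
name  | amount 
------+--------
Dave  | NULL   
Eve   | 1282.94
Carol | 963.5  
Frank | NULL   
Alice | 1433.92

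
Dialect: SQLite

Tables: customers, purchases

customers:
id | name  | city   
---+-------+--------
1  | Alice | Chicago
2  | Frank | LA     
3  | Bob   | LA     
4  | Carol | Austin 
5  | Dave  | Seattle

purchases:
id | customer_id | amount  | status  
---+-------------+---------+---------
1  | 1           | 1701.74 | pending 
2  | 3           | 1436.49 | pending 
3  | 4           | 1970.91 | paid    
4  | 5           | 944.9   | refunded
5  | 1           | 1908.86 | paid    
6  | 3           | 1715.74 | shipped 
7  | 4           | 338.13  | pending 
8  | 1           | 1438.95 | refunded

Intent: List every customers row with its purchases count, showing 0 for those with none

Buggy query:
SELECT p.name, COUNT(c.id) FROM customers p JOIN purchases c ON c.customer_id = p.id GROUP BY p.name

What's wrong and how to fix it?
Bug: An inner join excludes parents with zero children

Fix: Use LEFT JOIN so parents without children still appear (COUNT(c.id) gives 0)

Corrected query:
SELECT p.name, COUNT(c.id) FROM customers p LEFT JOIN purchases c ON c.customer_id = p.id GROUP BY p.name

Result:
name  | COUNT(c.id)
------+------------
Alice | 3          
Bob   | 2          
Carol | 2          
Dave  | 1          
Frank | 0          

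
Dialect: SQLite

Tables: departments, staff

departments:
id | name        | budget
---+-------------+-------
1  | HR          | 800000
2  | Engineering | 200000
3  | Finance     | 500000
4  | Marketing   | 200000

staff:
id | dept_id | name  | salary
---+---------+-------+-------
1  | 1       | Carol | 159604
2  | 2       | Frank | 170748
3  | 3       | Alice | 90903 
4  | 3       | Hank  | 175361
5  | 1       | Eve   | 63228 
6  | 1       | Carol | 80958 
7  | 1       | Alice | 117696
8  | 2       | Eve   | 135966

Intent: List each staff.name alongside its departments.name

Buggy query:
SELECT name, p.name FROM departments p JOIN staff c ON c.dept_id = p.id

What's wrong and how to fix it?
Bug: Both tables have a 'name' column; the unqualified reference is ambiguous

Fix: Prefix ambiguous columns with the table alias

Corrected query:
SELECT c.name, p.name FROM departments p JOIN staff c ON c.dept_id = p.id

Result:
name  | name       
------+------------
Carol | HR         
Frank | Engineering
Alice | Finance    
Hank  | Finance    
Eve   | HR         
Carol | HR         
Alice | HR         
Eve   | Engineering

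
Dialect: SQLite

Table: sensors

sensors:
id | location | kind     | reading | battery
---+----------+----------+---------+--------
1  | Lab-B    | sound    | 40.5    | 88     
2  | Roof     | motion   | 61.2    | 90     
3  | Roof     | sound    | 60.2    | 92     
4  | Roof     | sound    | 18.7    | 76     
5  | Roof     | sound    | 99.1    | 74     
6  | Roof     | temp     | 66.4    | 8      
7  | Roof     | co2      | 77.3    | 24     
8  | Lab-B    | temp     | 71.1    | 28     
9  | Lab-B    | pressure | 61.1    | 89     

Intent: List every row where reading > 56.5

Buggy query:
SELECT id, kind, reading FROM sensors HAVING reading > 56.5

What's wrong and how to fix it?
Bug: HAVING filters the output of aggregation, but this query has no GROUP BY and no aggregate functions, so SQLite rejects it (HAVING clause on a non-aggregate query); the condition here is per row

Fix: Use WHERE for row-level filtering

Corrected query:
SELECT id, kind, reading FROM sensors WHERE reading > 56.5

Result:
id | kind     | reading
---+----------+--------
2  | motion   | 61.2   
3  | sound    | 60.2   
5  | sound    | 99.1   
6  | temp     | 66.4   
7  | co2      | 77.3   
8  | temp     | 71.1   
9  | pressure | 61.1   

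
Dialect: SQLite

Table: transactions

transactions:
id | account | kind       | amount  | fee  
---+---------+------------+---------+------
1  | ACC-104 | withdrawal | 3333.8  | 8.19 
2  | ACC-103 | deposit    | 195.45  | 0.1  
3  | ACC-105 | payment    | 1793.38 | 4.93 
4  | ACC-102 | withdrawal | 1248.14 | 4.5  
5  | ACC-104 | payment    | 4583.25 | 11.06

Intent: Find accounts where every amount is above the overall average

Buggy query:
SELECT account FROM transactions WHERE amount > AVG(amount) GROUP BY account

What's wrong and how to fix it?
Bug: WHERE evaluates per row before aggregation, so AVG() is unavailable

Fix: Use a subquery for AVG and a HAVING MIN(...) filter so the condition holds for every row in the group

Corrected query:
SELECT account FROM transactions GROUP BY account HAVING MIN(amount) > (SELECT AVG(amount) FROM transactions)

Result:
account
-------
ACC-104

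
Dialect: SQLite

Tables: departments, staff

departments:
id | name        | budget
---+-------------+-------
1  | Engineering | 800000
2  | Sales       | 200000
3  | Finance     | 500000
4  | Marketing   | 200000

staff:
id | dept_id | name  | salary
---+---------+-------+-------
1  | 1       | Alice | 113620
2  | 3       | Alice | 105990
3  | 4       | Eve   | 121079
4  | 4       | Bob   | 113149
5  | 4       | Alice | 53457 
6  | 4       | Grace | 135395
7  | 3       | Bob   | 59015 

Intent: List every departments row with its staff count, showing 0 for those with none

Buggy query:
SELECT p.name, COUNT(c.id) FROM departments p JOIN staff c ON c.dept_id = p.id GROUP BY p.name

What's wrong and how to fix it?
Bug: An inner join excludes parents with zero children

Fix: Use LEFT JOIN so parents without children still appear (COUNT(c.id) gives 0)

Corrected query:
SELECT p.name, COUNT(c.id) FROM departments p LEFT JOIN staff c ON c.dept_id = p.id GROUP BY p.name

Result:
name        | COUNT(c.id)
------------+------------
Engineering | 1          
Finance     | 2          
Marketing   | 4          
Sales       | 0          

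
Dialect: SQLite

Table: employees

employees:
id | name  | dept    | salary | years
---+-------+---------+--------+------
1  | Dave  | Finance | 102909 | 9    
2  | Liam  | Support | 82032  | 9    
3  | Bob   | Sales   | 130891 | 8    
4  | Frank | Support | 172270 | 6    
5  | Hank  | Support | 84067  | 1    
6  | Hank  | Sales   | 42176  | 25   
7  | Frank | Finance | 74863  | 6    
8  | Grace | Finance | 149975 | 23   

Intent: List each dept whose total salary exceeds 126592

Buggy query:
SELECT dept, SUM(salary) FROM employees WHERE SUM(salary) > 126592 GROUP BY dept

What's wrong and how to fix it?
Bug: Aggregate functions cannot appear in a WHERE clause

Fix: Use HAVING (which filters groups after aggregation) instead of WHERE

Corrected query:
SELECT dept, SUM(salary) FROM employees GROUP BY dept HAVING SUM(salary) > 126592

Result:
dept    | SUM(salary)
--------+------------
Finance | 327747     
Sales   | 173067     
Support | 338369     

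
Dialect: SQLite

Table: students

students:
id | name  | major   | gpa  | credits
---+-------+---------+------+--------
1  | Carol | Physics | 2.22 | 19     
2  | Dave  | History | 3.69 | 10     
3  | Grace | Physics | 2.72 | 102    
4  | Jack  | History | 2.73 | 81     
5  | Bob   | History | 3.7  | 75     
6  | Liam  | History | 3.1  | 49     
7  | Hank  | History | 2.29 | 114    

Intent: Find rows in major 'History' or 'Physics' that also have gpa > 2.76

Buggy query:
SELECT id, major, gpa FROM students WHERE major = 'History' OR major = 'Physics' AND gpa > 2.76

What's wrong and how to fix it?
Bug: AND binds tighter than OR, so this parses as major = 'History' OR (major = 'Physics' AND gpa > 2.76)

Fix: Group the OR with parentheses (or use IN), then AND the threshold

Corrected query:
SELECT id, major, gpa FROM students WHERE (major = 'History' OR major = 'Physics') AND gpa > 2.76

Result:
id | major   | gpa 
---+---------+-----
2  | History | 3.69
5  | History | 3.7 
6  | History | 3.1 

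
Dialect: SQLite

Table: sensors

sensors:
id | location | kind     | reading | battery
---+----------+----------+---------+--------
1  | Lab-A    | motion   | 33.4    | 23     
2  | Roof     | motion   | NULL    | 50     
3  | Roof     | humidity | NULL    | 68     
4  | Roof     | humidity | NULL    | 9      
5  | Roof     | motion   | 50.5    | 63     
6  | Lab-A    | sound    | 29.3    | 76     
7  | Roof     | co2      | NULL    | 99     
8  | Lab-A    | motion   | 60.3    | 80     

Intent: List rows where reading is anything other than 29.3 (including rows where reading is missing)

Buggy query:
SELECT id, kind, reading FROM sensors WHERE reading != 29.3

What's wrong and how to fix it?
Bug: Inequality against NULL is unknown, not true; rows with NULL are dropped

Fix: Add an explicit OR reading IS NULL to include the missing-value rows

Corrected query:
SELECT id, kind, reading FROM sensors WHERE reading != 29.3 OR reading IS NULL

Result:
id | kind     | reading
---+----------+--------
1  | motion   | 33.4   
2  | motion   | NULL   
3  | humidity | NULL   
4  | humidity | NULL   
5  | motion   | 50.5   
7  | co2      | NULL   
8  | motion   | 60.3   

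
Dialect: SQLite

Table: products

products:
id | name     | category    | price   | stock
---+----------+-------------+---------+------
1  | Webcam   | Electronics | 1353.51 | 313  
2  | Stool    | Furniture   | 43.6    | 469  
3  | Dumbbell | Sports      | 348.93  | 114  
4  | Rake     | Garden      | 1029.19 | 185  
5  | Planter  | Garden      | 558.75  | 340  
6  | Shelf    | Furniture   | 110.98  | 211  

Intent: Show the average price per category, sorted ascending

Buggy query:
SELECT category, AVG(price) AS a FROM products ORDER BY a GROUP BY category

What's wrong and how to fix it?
Bug: ORDER BY appears before GROUP BY; SQL clause order requires GROUP BY first

Fix: Move ORDER BY to the end, after GROUP BY

Corrected query:
SELECT category, AVG(price) AS a FROM products GROUP BY category ORDER BY a

Result:
category    | a      
------------+--------
Furniture   | 77.29  
Sports      | 348.93 
Garden      | 793.97 
Electronics | 1353.51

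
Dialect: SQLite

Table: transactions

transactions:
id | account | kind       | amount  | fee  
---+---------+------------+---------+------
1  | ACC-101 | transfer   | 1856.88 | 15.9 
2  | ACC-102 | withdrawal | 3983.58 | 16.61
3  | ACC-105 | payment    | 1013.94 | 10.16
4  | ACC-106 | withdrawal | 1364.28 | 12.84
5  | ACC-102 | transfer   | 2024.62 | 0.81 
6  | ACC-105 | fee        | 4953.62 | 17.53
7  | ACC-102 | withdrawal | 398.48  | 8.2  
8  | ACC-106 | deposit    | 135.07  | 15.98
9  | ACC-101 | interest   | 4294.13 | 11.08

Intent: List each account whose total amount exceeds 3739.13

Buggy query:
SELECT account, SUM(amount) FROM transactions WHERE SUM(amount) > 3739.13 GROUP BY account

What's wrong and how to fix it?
Bug: WHERE runs before GROUP BY, so aggregates aren't available there

Fix: Use HAVING (which filters groups after aggregation) instead of WHERE

Corrected query:
SELECT account, SUM(amount) FROM transactions GROUP BY account HAVING SUM(amount) > 3739.13

Result:
account | SUM(amount)
--------+------------
ACC-101 | 6151.01    
ACC-102 | 6406.68    
ACC-105 | 5967.56    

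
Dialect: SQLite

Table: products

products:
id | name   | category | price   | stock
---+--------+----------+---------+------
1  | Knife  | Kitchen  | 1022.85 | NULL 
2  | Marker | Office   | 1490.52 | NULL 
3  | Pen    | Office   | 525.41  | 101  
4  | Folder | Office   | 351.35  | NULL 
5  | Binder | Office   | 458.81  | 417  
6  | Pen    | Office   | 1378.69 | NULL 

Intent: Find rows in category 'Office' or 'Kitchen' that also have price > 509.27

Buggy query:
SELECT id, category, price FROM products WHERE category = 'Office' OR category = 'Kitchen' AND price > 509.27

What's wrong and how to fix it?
Bug: AND binds tighter than OR, so this parses as category = 'Office' OR (category = 'Kitchen' AND price > 509.27)

Fix: Add parentheses around the OR so the AND applies to both alternatives

Corrected query:
SELECT id, category, price FROM products WHERE (category = 'Office' OR category = 'Kitchen') AND price > 509.27

Result:
id | category | price  
---+----------+--------
1  | Kitchen  | 1022.85
2  | Office   | 1490.52
3  | Office   | 525.41 
6  | Office   | 1378.69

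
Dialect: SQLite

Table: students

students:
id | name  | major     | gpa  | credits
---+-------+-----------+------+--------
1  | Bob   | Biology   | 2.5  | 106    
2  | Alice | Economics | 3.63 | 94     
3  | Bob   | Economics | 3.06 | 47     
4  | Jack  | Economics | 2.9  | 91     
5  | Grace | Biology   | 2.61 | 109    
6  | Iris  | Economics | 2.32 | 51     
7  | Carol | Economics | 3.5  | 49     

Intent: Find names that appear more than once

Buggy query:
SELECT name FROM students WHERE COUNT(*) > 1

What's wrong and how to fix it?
Bug: COUNT(*) is an aggregate and cannot be used in WHERE

Fix: GROUP BY name, then filter groups with HAVING COUNT(*) > 1

Corrected query:
SELECT name FROM students GROUP BY name HAVING COUNT(*) > 1

Result:
name
----
Bob 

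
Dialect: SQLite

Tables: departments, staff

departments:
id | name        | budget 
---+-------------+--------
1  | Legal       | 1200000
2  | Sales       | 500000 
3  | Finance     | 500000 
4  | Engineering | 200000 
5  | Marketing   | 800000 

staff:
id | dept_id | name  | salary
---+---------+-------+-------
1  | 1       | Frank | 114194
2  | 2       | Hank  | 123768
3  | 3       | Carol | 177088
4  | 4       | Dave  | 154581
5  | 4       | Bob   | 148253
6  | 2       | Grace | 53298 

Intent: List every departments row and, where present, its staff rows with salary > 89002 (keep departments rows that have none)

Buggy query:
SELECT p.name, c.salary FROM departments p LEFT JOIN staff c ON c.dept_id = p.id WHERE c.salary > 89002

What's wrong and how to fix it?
Bug: A WHERE condition on the right-hand table after LEFT JOIN drops unmatched parents

Fix: Put 'c.salary > 89002' in the JOIN's ON clause instead of WHERE

Corrected query:
SELECT p.name, c.salary FROM departments p LEFT JOIN staff c ON c.dept_id = p.id AND c.salary > 89002

Result:
name        | salary
------------+-------
Legal       | 114194
Sales       | 123768
Finance     | 177088
Engineering | 148253
Engineering | 154581
Marketing   | NULL  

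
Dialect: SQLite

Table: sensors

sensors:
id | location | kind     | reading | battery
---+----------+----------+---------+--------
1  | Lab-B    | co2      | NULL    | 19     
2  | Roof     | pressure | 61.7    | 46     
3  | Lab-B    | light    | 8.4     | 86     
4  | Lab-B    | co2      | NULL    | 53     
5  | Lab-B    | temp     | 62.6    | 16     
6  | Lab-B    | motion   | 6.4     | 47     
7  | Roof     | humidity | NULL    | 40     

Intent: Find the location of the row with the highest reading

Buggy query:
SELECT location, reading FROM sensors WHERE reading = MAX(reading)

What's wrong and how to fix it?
Bug: MAX(reading) is an aggregate and cannot be used directly in WHERE

Fix: Wrap MAX in a scalar subquery so WHERE compares against a single value

Corrected query:
SELECT location, reading FROM sensors WHERE reading = (SELECT MAX(reading) FROM sensors)

Result:
location | reading
---------+--------
Lab-B    | 62.6   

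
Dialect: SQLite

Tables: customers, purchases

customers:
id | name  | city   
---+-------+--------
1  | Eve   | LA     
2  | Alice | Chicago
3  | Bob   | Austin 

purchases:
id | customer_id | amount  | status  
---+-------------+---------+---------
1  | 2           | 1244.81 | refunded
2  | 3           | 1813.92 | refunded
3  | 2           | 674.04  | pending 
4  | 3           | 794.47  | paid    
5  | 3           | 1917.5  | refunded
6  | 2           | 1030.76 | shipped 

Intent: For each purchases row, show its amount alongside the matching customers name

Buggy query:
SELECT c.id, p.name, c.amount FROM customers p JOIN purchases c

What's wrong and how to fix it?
Bug: Missing join condition: each purchases row is matched to all customers rows instead of just its own

Fix: Specify the join condition linking the foreign key to the parent id

Corrected query:
SELECT c.id, p.name, c.amount FROM customers p JOIN purchases c ON c.customer_id = p.id

Result:
id | name  | amount 
---+-------+--------
1  | Alice | 1244.81
2  | Bob   | 1813.92
3  | Alice | 674.04 
4  | Bob   | 794.47 
5  | Bob   | 1917.5 
6  | Alice | 1030.76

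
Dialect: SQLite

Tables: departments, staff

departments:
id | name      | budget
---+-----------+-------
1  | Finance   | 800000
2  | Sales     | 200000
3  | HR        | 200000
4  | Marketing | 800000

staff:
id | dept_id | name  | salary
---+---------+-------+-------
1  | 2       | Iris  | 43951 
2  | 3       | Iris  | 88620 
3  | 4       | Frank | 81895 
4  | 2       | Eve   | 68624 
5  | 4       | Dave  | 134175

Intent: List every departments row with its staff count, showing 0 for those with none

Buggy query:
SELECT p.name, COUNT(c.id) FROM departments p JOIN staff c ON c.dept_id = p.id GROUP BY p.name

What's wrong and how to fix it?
Bug: An inner join excludes parents with zero children

Fix: Use LEFT JOIN so parents without children still appear (COUNT(c.id) gives 0)

Corrected query:
SELECT p.name, COUNT(c.id) FROM departments p LEFT JOIN staff c ON c.dept_id = p.id GROUP BY p.name

Result:
name      | COUNT(c.id)
----------+------------
Finance   | 0          
HR        | 1          
Marketing | 2          
Sales     | 2          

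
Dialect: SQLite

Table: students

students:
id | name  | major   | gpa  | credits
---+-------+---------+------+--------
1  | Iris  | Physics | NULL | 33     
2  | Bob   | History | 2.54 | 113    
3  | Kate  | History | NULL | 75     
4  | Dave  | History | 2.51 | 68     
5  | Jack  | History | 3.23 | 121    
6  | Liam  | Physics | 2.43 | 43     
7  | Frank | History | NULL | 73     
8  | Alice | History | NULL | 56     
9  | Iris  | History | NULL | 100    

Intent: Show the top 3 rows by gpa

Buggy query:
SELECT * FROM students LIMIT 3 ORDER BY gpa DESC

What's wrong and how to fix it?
Bug: ORDER BY cannot follow LIMIT; LIMIT is the final clause

Fix: Sort with ORDER BY, then apply LIMIT

Corrected query:
SELECT * FROM students ORDER BY gpa DESC LIMIT 3

Result:
id | name | major   | gpa  | credits
---+------+---------+------+--------
5  | Jack | History | 3.23 | 121    
2  | Bob  | History | 2.54 | 113    
4  | Dave | History | 2.51 | 68     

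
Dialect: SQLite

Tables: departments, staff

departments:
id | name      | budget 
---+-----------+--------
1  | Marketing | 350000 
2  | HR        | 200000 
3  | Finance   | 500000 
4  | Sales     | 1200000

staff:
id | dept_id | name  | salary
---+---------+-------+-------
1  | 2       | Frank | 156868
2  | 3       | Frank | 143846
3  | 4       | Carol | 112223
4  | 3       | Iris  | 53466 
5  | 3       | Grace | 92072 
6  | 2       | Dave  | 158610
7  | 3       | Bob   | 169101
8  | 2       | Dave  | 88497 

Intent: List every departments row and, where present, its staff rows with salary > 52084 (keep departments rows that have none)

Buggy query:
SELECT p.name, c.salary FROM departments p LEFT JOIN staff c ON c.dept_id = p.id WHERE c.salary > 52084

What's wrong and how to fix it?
Bug: A WHERE condition on the right-hand table after LEFT JOIN drops unmatched parents

Fix: Move the right-table condition into the ON clause so unmatched parents are kept

Corrected query:
SELECT p.name, c.salary FROM departments p LEFT JOIN staff c ON c.dept_id = p.id AND c.salary > 52084

Result:
name      | salary
----------+-------
Marketing | NULL  
HR        | 88497 
HR        | 156868
HR        | 158610
Finance   | 53466 
Finance   | 92072 
Finance   | 143846
Finance   | 169101
Sales     | 112223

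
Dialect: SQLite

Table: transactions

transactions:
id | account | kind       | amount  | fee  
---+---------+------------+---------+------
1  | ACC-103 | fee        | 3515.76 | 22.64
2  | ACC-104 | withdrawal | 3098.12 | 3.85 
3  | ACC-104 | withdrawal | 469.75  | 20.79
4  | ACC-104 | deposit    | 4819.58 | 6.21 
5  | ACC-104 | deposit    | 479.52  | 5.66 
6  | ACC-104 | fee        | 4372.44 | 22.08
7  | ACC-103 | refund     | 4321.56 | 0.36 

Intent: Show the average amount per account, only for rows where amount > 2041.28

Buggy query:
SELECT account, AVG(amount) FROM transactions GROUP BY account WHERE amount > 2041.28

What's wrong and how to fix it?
Bug: WHERE cannot follow GROUP BY

Fix: Place WHERE between FROM and GROUP BY

Corrected query:
SELECT account, AVG(amount) FROM transactions WHERE amount > 2041.28 GROUP BY account

Result:
account | AVG(amount)
--------+------------
ACC-103 | 3918.66    
ACC-104 | 4096.713333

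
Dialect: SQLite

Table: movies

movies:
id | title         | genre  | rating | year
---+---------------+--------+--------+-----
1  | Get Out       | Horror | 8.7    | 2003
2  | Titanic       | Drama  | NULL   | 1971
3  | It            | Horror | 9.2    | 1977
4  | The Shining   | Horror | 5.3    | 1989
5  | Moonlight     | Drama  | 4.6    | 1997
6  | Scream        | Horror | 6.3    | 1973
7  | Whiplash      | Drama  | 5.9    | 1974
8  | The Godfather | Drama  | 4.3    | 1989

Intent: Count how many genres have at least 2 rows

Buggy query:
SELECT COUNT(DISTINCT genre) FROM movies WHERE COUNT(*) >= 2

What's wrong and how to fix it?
Bug: WHERE filters individual rows, not groups, so a group-level COUNT is invalid there

Fix: Use a subquery that GROUPs and filters with HAVING, then count its rows

Corrected query:
SELECT COUNT(*) FROM (SELECT genre FROM movies GROUP BY genre HAVING COUNT(*) >= 2)

Result:
COUNT(*)
--------
2       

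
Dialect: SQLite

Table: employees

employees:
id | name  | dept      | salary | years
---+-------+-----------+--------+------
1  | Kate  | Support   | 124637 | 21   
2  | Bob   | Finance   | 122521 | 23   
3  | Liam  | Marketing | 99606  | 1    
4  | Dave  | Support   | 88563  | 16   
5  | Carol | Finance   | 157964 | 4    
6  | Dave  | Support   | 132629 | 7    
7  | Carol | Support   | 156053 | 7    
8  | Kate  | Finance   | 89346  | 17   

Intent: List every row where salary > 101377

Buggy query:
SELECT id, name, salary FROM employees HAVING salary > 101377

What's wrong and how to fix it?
Bug: This is a non-aggregate query (no GROUP BY, no aggregates), so in SQLite the HAVING clause is invalid here; a row-level condition belongs in WHERE

Fix: Use WHERE for row-level filtering

Corrected query:
SELECT id, name, salary FROM employees WHERE salary > 101377

Result:
id | name  | salary
---+-------+-------
1  | Kate  | 124637
2  | Bob   | 122521
5  | Carol | 157964
6  | Dave  | 132629
7  | Carol | 156053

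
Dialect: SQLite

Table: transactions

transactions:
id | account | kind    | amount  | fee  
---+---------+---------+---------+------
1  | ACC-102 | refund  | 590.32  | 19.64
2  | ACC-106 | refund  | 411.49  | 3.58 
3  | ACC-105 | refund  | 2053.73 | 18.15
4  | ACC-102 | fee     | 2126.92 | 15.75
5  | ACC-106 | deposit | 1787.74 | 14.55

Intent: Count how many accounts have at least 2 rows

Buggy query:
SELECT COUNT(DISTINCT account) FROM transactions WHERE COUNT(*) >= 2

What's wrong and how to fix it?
Bug: WHERE filters individual rows, not groups, so a group-level COUNT is invalid there

Fix: Group first with HAVING COUNT(*) >= 2, then COUNT the resulting groups

Corrected query:
SELECT COUNT(*) FROM (SELECT account FROM transactions GROUP BY account HAVING COUNT(*) >= 2)

Result:
COUNT(*)
--------
2       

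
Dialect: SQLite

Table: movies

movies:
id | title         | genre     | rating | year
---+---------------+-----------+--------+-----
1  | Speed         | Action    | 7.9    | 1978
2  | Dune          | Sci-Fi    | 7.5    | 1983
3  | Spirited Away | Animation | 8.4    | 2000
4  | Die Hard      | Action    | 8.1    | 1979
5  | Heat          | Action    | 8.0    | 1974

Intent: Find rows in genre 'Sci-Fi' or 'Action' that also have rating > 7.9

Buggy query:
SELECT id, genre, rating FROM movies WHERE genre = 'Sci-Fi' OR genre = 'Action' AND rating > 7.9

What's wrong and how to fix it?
Bug: AND binds tighter than OR, so this parses as genre = 'Sci-Fi' OR (genre = 'Action' AND rating > 7.9)

Fix: Group the OR with parentheses (or use IN), then AND the threshold

Corrected query:
SELECT id, genre, rating FROM movies WHERE (genre = 'Sci-Fi' OR genre = 'Action') AND rating > 7.9

Result:
id | genre  | rating
---+--------+-------
4  | Action | 8.1   
5  | Action | 8     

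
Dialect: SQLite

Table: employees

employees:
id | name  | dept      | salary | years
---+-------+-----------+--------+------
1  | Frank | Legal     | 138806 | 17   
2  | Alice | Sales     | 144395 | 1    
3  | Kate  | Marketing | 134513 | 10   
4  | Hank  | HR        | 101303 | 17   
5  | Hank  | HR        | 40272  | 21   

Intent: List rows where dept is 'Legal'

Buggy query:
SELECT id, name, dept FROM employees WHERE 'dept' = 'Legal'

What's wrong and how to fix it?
Bug: Single quotes denote string literals in SQL; the column name is being compared as a constant string

Fix: Reference the column as dept without single quotes

Corrected query:
SELECT id, name, dept FROM employees WHERE dept = 'Legal'

Result:
id | name  | dept 
---+-------+------
1  | Frank | Legal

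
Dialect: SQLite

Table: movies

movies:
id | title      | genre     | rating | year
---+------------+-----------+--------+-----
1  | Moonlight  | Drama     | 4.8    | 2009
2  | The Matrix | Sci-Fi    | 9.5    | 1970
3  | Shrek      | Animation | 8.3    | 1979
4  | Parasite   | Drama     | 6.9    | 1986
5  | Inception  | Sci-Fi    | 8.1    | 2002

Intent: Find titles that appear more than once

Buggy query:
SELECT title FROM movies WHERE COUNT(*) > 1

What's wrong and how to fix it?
Bug: COUNT(*) is an aggregate and cannot be used in WHERE

Fix: GROUP BY title, then filter groups with HAVING COUNT(*) > 1

Corrected query:
SELECT title FROM movies GROUP BY title HAVING COUNT(*) > 1

Result:
(no rows)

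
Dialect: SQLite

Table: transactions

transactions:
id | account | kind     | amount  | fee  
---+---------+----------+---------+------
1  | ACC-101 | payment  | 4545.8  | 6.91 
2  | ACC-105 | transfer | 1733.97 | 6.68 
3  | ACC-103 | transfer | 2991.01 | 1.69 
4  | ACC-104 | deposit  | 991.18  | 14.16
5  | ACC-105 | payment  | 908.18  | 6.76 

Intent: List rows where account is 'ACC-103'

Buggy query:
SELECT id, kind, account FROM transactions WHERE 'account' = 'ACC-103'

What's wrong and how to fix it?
Bug: 'account' in single quotes is a string literal, not the column; the comparison is literal-vs-literal and never true

Fix: Remove the quotes around the column name (or use double quotes for an identifier)

Corrected query:
SELECT id, kind, account FROM transactions WHERE account = 'ACC-103'

Result:
id | kind     | account
---+----------+--------
3  | transfer | ACC-103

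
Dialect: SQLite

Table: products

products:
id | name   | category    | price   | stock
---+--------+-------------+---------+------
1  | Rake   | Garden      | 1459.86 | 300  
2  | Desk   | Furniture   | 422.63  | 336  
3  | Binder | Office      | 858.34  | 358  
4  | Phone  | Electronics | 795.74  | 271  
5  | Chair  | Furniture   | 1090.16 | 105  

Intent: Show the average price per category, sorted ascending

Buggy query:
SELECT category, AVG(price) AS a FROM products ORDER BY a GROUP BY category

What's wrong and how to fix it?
Bug: GROUP BY must precede ORDER BY

Fix: Move ORDER BY to the end, after GROUP BY

Corrected query:
SELECT category, AVG(price) AS a FROM products GROUP BY category ORDER BY a

Result:
category    | a      
------------+--------
Furniture   | 756.395
Electronics | 795.74 
Office      | 858.34 
Garden      | 1459.86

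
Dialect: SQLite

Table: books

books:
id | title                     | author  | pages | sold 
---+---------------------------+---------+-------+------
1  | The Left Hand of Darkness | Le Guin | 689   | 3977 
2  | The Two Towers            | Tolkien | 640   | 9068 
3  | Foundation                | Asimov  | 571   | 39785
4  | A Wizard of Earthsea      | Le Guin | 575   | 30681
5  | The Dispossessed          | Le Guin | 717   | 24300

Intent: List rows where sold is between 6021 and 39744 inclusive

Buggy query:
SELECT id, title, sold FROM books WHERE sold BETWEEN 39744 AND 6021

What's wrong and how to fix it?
Bug: The bounds are reversed; BETWEEN a AND b requires a <= b to match anything

Fix: Write BETWEEN 6021 AND 39744

Corrected query:
SELECT id, title, sold FROM books WHERE sold BETWEEN 6021 AND 39744

Result:
id | title                | sold 
---+----------------------+------
2  | The Two Towers       | 9068 
4  | A Wizard of Earthsea | 30681
5  | The Dispossessed     | 24300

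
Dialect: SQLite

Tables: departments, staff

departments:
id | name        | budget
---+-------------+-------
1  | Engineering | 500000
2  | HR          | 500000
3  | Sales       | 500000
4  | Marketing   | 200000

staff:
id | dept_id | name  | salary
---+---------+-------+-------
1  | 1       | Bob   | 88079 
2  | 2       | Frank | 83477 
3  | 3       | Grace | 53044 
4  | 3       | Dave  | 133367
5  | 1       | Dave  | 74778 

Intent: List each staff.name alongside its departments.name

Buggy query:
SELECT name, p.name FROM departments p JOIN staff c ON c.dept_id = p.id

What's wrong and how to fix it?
Bug: Both tables have a 'name' column; the unqualified reference is ambiguous

Fix: Prefix ambiguous columns with the table alias

Corrected query:
SELECT c.name, p.name FROM departments p JOIN staff c ON c.dept_id = p.id

Result:
name  | name       
------+------------
Bob   | Engineering
Frank | HR         
Grace | Sales      
Dave  | Sales      
Dave  | Engineering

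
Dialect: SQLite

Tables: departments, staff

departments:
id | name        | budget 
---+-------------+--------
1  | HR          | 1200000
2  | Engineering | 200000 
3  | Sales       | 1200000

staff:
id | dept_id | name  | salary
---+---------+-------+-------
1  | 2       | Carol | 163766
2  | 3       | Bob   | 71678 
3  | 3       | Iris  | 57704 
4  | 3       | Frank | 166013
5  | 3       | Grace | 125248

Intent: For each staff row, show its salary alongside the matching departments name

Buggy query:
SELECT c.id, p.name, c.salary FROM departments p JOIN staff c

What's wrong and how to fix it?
Bug: JOIN with no ON clause produces a cartesian product; every staff row pairs with every departments row

Fix: Add ON c.dept_id = p.id to the JOIN

Corrected query:
SELECT c.id, p.name, c.salary FROM departments p JOIN staff c ON c.dept_id = p.id

Result:
id | name        | salary
---+-------------+-------
1  | Engineering | 163766
2  | Sales       | 71678 
3  | Sales       | 57704 
4  | Sales       | 166013
5  | Sales       | 125248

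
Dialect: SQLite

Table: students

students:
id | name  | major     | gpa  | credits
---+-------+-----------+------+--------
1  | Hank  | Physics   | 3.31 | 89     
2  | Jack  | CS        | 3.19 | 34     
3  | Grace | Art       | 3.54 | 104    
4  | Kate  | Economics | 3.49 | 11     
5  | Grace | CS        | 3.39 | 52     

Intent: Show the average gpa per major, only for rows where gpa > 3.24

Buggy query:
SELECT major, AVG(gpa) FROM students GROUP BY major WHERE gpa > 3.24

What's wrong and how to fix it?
Bug: WHERE cannot follow GROUP BY

Fix: Place WHERE between FROM and GROUP BY

Corrected query:
SELECT major, AVG(gpa) FROM students WHERE gpa > 3.24 GROUP BY major

Result:
major     | AVG(gpa)
----------+---------
Art       | 3.54    
CS        | 3.39    
Economics | 3.49    
Physics   | 3.31    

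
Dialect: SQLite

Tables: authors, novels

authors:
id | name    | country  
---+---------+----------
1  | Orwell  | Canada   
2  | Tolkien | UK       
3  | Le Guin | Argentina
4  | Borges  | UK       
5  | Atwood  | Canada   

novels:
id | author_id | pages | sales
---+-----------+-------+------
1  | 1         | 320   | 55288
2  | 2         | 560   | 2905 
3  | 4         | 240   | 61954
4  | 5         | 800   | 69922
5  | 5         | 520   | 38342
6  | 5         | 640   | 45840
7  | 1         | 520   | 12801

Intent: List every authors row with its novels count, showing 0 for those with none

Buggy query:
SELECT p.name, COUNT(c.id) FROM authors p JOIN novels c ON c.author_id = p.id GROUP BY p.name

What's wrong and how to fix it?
Bug: An inner join excludes parents with zero children

Fix: Use LEFT JOIN so parents without children still appear (COUNT(c.id) gives 0)

Corrected query:
SELECT p.name, COUNT(c.id) FROM authors p LEFT JOIN novels c ON c.author_id = p.id GROUP BY p.name

Result:
name    | COUNT(c.id)
--------+------------
Atwood  | 3          
Borges  | 1          
Le Guin | 0          
Orwell  | 2          
Tolkien | 1          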